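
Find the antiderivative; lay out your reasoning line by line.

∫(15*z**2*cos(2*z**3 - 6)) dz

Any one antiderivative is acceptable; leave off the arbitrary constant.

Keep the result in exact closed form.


Step 1. Substitute u = z**3 - 3, turning ∫(15*z**2*cos(2*z**3 - 6)) dz into ∫(5*cos(2*u)) du: now ∫(5*cos(2*u)) du.
Step 2. Evaluate the standard form: now 5*sin(2*u)/2.
Step 3. Substitute back u = z**3 - 3: now 5*sin(2*z**3 - 6)/2.
Answer: 5*sin(2*z**3 - 6)/2.


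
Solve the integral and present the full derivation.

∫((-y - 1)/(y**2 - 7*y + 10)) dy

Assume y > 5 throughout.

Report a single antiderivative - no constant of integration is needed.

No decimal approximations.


Step 1. Decompose ∫((-y - 1)/(y**2 - 7*y + 10)) dy by partial fractions, (-y - 1)/(y**2 - 7*y + 10) = 1/(y - 2) - 2/(y - 5): now ∫(-2/(y - 5)) dy + ∫(1/(y - 2)) dy.
Step 2. Evaluate the standard form [assuming y > 2]: now log(y - 2) + ∫(-2/(y - 5)) dy.
Step 3. Evaluate the standard form [assuming y > 5]: now -2*log(y - 5) + log(y - 2).
Answer: -2*log(y - 5) + log(y - 2).


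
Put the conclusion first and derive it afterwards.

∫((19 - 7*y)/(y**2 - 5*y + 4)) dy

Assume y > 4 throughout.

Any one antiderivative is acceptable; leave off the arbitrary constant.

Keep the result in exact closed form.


The answer is -3*log(y - 4) - 4*log(y - 1).
Step 1. Decompose ∫((19 - 7*y)/(y**2 - 5*y + 4)) dy by partial fractions, (19 - 7*y)/(y**2 - 5*y + 4) = -4/(y - 1) - 3/(y - 4): now ∫(-3/(y - 4)) dy + ∫(-4/(y - 1)) dy.
Step 2. Evaluate the standard form [assuming y > 1]: now -4*log(y - 1) + ∫(-3/(y - 4)) dy.
Step 3. Evaluate the standard form [assuming y > 4]: now -3*log(y - 4) - 4*log(y - 1).
Answer: -3*log(y - 4) - 4*log(y - 1).


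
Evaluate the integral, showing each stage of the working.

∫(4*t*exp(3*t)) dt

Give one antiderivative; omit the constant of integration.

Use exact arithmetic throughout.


Step 1. Integrate ∫(4*t*exp(3*t)) dt by parts with u = t, dv = (4*exp(3*t)) dt, so v = 4*exp(3*t)/3: now 4*t*exp(3*t)/3 + ∫(-4*exp(3*t)/3) dt.
Step 2. Evaluate the standard form: now 4*t*exp(3*t)/3 - 4*exp(3*t)/9.
Answer: 4*t*exp(3*t)/3 - 4*exp(3*t)/9.


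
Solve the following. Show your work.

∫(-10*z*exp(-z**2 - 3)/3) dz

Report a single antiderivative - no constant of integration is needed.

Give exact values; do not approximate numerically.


Step 1. Substitute u = z**2 + 3, turning ∫(-10*z*exp(-z**2 - 3)/3) dz into ∫(-5*exp(-u)/3) du: now ∫(-5*exp(-u)/3) du.
Step 2. Evaluate the standard form: now 5*exp(-u)/3.
Step 3. Substitute back u = z**2 + 3: now 5*exp(-z**2 - 3)/3.
Answer: 5*exp(-z**2 - 3)/3.


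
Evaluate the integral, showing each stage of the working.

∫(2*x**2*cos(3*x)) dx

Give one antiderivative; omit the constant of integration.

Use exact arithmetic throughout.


Step 1. Integrate ∫(2*x**2*cos(3*x)) dx by parts with u = x**2, dv = (2*cos(3*x)) dx, so v = 2*sin(3*x)/3: now 2*x**2*sin(3*x)/3 + ∫(-4*x*sin(3*x)/3) dx.
Step 2. Integrate ∫(-4*x*sin(3*x)/3) dx by parts with u = x, dv = (-4*sin(3*x)/3) dx, so v = 4*cos(3*x)/9: now 2*x**2*sin(3*x)/3 + 4*x*cos(3*x)/9 + ∫(-4*cos(3*x)/9) dx.
Step 3. Evaluate the standard form: now 2*x**2*sin(3*x)/3 + 4*x*cos(3*x)/9 - 4*sin(3*x)/27.
Answer: 2*x**2*sin(3*x)/3 + 4*x*cos(3*x)/9 - 4*sin(3*x)/27.


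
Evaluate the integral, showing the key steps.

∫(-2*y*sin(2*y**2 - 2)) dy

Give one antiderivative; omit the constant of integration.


Step 1. Substitute u = y**2 - 1, turning ∫(-2*y*sin(2*y**2 - 2)) dy into ∫(-sin(2*u)) du: now ∫(-sin(2*u)) du.
Step 2. Evaluate the standard form: now cos(2*u)/2.
Step 3. Substitute back u = y**2 - 1: now cos(2*y**2 - 2)/2.
Answer: cos(2*y**2 - 2)/2.


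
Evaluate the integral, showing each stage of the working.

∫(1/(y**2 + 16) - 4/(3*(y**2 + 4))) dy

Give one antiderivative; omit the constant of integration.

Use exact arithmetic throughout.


Step 1. Rewrite: now ∫(-4/(3*(y**2 + 4))) dy + ∫(1/(y**2 + 16)) dy.
Step 2. Evaluate the standard form: now atan(y/4)/4 + ∫(-4/(3*(y**2 + 4))) dy.
Step 3. Evaluate the standard form: now atan(y/4)/4 - 2*atan(y/2)/3.
Answer: atan(y/4)/4 - 2*atan(y/2)/3.


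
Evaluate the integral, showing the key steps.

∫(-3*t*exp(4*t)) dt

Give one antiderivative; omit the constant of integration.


Step 1. Integrate ∫(-3*t*exp(4*t)) dt by parts with u = t, dv = (-3*exp(4*t)) dt, so v = -3*exp(4*t)/4: now -3*t*exp(4*t)/4 + ∫(3*exp(4*t)/4) dt.
Step 2. Evaluate the standard form: now -3*t*exp(4*t)/4 + 3*exp(4*t)/16.
Answer: -3*t*exp(4*t)/4 + 3*exp(4*t)/16.


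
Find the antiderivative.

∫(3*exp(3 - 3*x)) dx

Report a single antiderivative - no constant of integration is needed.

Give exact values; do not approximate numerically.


Answer: -exp(3 - 3*x).


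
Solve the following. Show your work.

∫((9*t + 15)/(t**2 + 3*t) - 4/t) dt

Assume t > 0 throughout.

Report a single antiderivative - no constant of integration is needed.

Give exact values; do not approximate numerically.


Step 1. Rewrite: now ∫(-4/t) dt + ∫((9*t + 15)/(t**2 + 3*t)) dt.
Step 2. Decompose ∫((9*t + 15)/(t**2 + 3*t)) dt by partial fractions, (9*t + 15)/(t**2 + 3*t) = 4/(t + 3) + 5/t: now ∫(-4/t) dt + ∫(5/t) dt + ∫(4/(t + 3)) dt.
Step 3. Evaluate the standard form [assuming t > -3]: now 4*log(t + 3) + ∫(-4/t) dt + ∫(5/t) dt.
Step 4. Evaluate the standard form [assuming t > 0]: now 5*log(t) + 4*log(t + 3) + ∫(-4/t) dt.
Step 5. Evaluate the standard form [assuming t > 0]: now log(t) + 4*log(t + 3).
Answer: log(t) + 4*log(t + 3).


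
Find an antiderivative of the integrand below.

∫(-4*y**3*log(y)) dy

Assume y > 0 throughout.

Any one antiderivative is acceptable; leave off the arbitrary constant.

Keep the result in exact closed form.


Answer: -y**4*log(y) + y**4/4.


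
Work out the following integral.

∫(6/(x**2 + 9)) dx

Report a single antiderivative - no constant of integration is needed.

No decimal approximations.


Answer: 2*atan(x/3).


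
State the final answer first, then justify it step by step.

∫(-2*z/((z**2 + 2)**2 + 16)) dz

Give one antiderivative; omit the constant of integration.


The answer is -atan(z**2/4 + 1/2)/4.
Step 1. Substitute u = z**2 + 2, turning ∫(-2*z/((z**2 + 2)**2 + 16)) dz into ∫(-1/(u**2 + 16)) du: now ∫(-1/(u**2 + 16)) du.
Step 2. Evaluate the standard form: now -atan(u/4)/4.
Step 3. Substitute back u = z**2 + 2: now -atan(z**2/4 + 1/2)/4.
Answer: -atan(z**2/4 + 1/2)/4.


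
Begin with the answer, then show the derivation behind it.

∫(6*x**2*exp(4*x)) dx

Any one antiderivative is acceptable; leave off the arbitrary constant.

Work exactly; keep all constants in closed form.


The answer is 3*x**2*exp(4*x)/2 - 3*x*exp(4*x)/4 + 3*exp(4*x)/16.
Step 1. Integrate ∫(6*x**2*exp(4*x)) dx by parts with u = x**2, dv = (6*exp(4*x)) dx, so v = 3*exp(4*x)/2: now 3*x**2*exp(4*x)/2 + ∫(-3*x*exp(4*x)) dx.
Step 2. Integrate ∫(-3*x*exp(4*x)) dx by parts with u = x, dv = (-3*exp(4*x)) dx, so v = -3*exp(4*x)/4: now 3*x**2*exp(4*x)/2 - 3*x*exp(4*x)/4 + ∫(3*exp(4*x)/4) dx.
Step 3. Evaluate the standard form: now 3*x**2*exp(4*x)/2 - 3*x*exp(4*x)/4 + 3*exp(4*x)/16.
Answer: 3*x**2*exp(4*x)/2 - 3*x*exp(4*x)/4 + 3*exp(4*x)/16.


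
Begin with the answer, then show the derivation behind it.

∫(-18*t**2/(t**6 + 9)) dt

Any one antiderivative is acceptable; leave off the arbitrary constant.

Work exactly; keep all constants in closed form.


The answer is -2*atan(t**3/3).
Step 1. Substitute u = t**3, turning ∫(-18*t**2/(t**6 + 9)) dt into ∫(-6/(u**2 + 9)) du: now ∫(-6/(u**2 + 9)) du.
Step 2. Evaluate the standard form: now -2*atan(u/3).
Step 3. Substitute back u = t**3: now -2*atan(t**3/3).
Answer: -2*atan(t**3/3).


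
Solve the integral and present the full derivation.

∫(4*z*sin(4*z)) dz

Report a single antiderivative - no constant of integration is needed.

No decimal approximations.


Step 1. Integrate ∫(4*z*sin(4*z)) dz by parts with u = z, dv = (4*sin(4*z)) dz, so v = -cos(4*z): now -z*cos(4*z) + ∫(cos(4*z)) dz.
Step 2. Evaluate the standard form: now -z*cos(4*z) + sin(4*z)/4.
Answer: -z*cos(4*z) + sin(4*z)/4.


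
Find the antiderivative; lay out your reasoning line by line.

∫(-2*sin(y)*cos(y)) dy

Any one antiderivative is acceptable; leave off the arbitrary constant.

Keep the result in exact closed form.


Step 1. Substitute u = sin(y), turning ∫(-2*sin(y)*cos(y)) dy into ∫(-2*u) du: now ∫(-2*u) du.
Step 2. Evaluate the standard form: now -u**2.
Step 3. Substitute back u = sin(y): now -sin(y)**2.
Answer: -sin(y)**2.


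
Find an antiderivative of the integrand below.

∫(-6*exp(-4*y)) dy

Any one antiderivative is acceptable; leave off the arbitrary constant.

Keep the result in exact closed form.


Answer: 3*exp(-4*y)/2.


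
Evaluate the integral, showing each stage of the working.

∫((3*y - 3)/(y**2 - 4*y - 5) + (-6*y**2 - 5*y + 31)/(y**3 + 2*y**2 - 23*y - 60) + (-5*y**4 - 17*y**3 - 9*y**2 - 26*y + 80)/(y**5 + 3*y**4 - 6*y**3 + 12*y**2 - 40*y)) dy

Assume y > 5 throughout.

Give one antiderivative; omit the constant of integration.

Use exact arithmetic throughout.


Step 1. Rewrite: now ∫((3*y - 3)/(y**2 - 4*y - 5)) dy + ∫((-6*y**2 - 5*y + 31)/(y**3 + 2*y**2 - 23*y - 60)) dy + ∫((-5*y**4 - 17*y**3 - 9*y**2 - 26*y + 80)/(y**5 + 3*y**4 - 6*y**3 + 12*y**2 - 40*y)) dy.
Step 2. Decompose ∫((3*y - 3)/(y**2 - 4*y - 5)) dy by partial fractions, (3*y - 3)/(y**2 - 4*y - 5) = 1/(y + 1) + 2/(y - 5): now ∫((-6*y**2 - 5*y + 31)/(y**3 + 2*y**2 - 23*y - 60)) dy + ∫((-5*y**4 - 17*y**3 - 9*y**2 - 26*y + 80)/(y**5 + 3*y**4 - 6*y**3 + 12*y**2 - 40*y)) dy + ∫(2/(y - 5)) dy + ∫(1/(y + 1)) dy.
Step 3. Evaluate the standard form [assuming y > 5]: now 2*log(y - 5) + ∫((-6*y**2 - 5*y + 31)/(y**3 + 2*y**2 - 23*y - 60)) dy + ∫((-5*y**4 - 17*y**3 - 9*y**2 - 26*y + 80)/(y**5 + 3*y**4 - 6*y**3 + 12*y**2 - 40*y)) dy + ∫(1/(y + 1)) dy.
Step 4. Evaluate the standard form [assuming y > -1]: now 2*log(y - 5) + log(y + 1) + ∫((-6*y**2 - 5*y + 31)/(y**3 + 2*y**2 - 23*y - 60)) dy + ∫((-5*y**4 - 17*y**3 - 9*y**2 - 26*y + 80)/(y**5 + 3*y**4 - 6*y**3 + 12*y**2 - 40*y)) dy.
Step 5. Decompose ∫((-5*y**4 - 17*y**3 - 9*y**2 - 26*y + 80)/(y**5 + 3*y**4 - 6*y**3 + 12*y**2 - 40*y)) dy by partial fractions, (-5*y**4 - 17*y**3 - 9*y**2 - 26*y + 80)/(y**5 + 3*y**4 - 6*y**3 + 12*y**2 - 40*y) = -3/(y**2 + 4) - 1/(y + 5) - 2/(y - 2) - 2/y: now 2*log(y - 5) + log(y + 1) + ∫(-2/y) dy + ∫((-6*y**2 - 5*y + 31)/(y**3 + 2*y**2 - 23*y - 60)) dy + ∫(-2/(y - 2)) dy + ∫(-1/(y + 5)) dy + ∫(-3/(y**2 + 4)) dy.
Step 6. Evaluate the standard form [assuming y > 2]: now 2*log(y - 5) - 2*log(y - 2) + log(y + 1) + ∫(-2/y) dy + ∫((-6*y**2 - 5*y + 31)/(y**3 + 2*y**2 - 23*y - 60)) dy + ∫(-1/(y + 5)) dy + ∫(-3/(y**2 + 4)) dy.
Step 7. Evaluate the standard form [assuming y > -5]: now 2*log(y - 5) - 2*log(y - 2) + log(y + 1) - log(y + 5) + ∫(-2/y) dy + ∫((-6*y**2 - 5*y + 31)/(y**3 + 2*y**2 - 23*y - 60)) dy + ∫(-3/(y**2 + 4)) dy.
Step 8. Evaluate the standard form [assuming y > 0]: now -2*log(y) + 2*log(y - 5) - 2*log(y - 2) + log(y + 1) - log(y + 5) + ∫((-6*y**2 - 5*y + 31)/(y**3 + 2*y**2 - 23*y - 60)) dy + ∫(-3/(y**2 + 4)) dy.
Step 9. Evaluate the standard form: now -2*log(y) + 2*log(y - 5) - 2*log(y - 2) + log(y + 1) - log(y + 5) - 3*atan(y/2)/2 + ∫((-6*y**2 - 5*y + 31)/(y**3 + 2*y**2 - 23*y - 60)) dy.
Step 10. Decompose ∫((-6*y**2 - 5*y + 31)/(y**3 + 2*y**2 - 23*y - 60)) dy by partial fractions, (-6*y**2 - 5*y + 31)/(y**3 + 2*y**2 - 23*y - 60) = -5/(y + 4) + 1/(y + 3) - 2/(y - 5): now -2*log(y) + 2*log(y - 5) - 2*log(y - 2) + log(y + 1) - log(y + 5) - 3*atan(y/2)/2 + ∫(-2/(y - 5)) dy + ∫(1/(y + 3)) dy + ∫(-5/(y + 4)) dy.
Step 11. Evaluate the standard form [assuming y > 5]: now -2*log(y) - 2*log(y - 2) + log(y + 1) - log(y + 5) - 3*atan(y/2)/2 + ∫(1/(y + 3)) dy + ∫(-5/(y + 4)) dy.
Step 12. Evaluate the standard form [assuming y > -3]: now -2*log(y) - 2*log(y - 2) + log(y + 1) + log(y + 3) - log(y + 5) - 3*atan(y/2)/2 + ∫(-5/(y + 4)) dy.
Step 13. Evaluate the standard form [assuming y > -4]: now -2*log(y) - 2*log(y - 2) + log(y + 1) + log(y + 3) - 5*log(y + 4) - log(y + 5) - 3*atan(y/2)/2.
Answer: -2*log(y) - 2*log(y - 2) + log(y + 1) + log(y + 3) - 5*log(y + 4) - log(y + 5) - 3*atan(y/2)/2.


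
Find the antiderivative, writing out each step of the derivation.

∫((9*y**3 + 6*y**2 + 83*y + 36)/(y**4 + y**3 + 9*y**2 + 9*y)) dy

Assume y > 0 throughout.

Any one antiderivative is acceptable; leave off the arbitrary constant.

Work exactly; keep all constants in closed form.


Step 1. Decompose ∫((9*y**3 + 6*y**2 + 83*y + 36)/(y**4 + y**3 + 9*y**2 + 9*y)) dy by partial fractions, (9*y**3 + 6*y**2 + 83*y + 36)/(y**4 + y**3 + 9*y**2 + 9*y) = 2/(y**2 + 9) + 5/(y + 1) + 4/y: now ∫(4/y) dy + ∫(5/(y + 1)) dy + ∫(2/(y**2 + 9)) dy.
Step 2. Evaluate the standard form [assuming y > -1]: now 5*log(y + 1) + ∫(4/y) dy + ∫(2/(y**2 + 9)) dy.
Step 3. Evaluate the standard form [assuming y > 0]: now 4*log(y) + 5*log(y + 1) + ∫(2/(y**2 + 9)) dy.
Step 4. Evaluate the standard form: now 4*log(y) + 5*log(y + 1) + 2*atan(y/3)/3.
Answer: 4*log(y) + 5*log(y + 1) + 2*atan(y/3)/3.


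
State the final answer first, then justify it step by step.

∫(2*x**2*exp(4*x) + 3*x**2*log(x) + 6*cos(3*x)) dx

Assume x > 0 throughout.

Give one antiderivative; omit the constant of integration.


The answer is x**3*log(x) - x**3/3 + x**2*exp(4*x)/2 - x*exp(4*x)/4 + exp(4*x)/16 + 2*sin(3*x).
Step 1. Rewrite: now ∫(2*x**2*exp(4*x)) dx + ∫(3*x**2*log(x)) dx + ∫(6*cos(3*x)) dx.
Step 2. Integrate ∫(2*x**2*exp(4*x)) dx by parts with u = x**2, dv = (2*exp(4*x)) dx, so v = exp(4*x)/2: now x**2*exp(4*x)/2 + ∫(-x*exp(4*x)) dx + ∫(3*x**2*log(x)) dx + ∫(6*cos(3*x)) dx.
Step 3. Integrate ∫(-x*exp(4*x)) dx by parts with u = x, dv = (-exp(4*x)) dx, so v = -exp(4*x)/4: now x**2*exp(4*x)/2 - x*exp(4*x)/4 + ∫(3*x**2*log(x)) dx + ∫(exp(4*x)/4) dx + ∫(6*cos(3*x)) dx.
Step 4. Evaluate the standard form: now x**2*exp(4*x)/2 - x*exp(4*x)/4 + exp(4*x)/16 + ∫(3*x**2*log(x)) dx + ∫(6*cos(3*x)) dx.
Step 5. Integrate ∫(3*x**2*log(x)) dx by parts with u = log(x), dv = (3*x**2) dx, so v = x**3 [assuming x > 0]: now x**3*log(x) + x**2*exp(4*x)/2 - x*exp(4*x)/4 + exp(4*x)/16 + ∫(-x**2) dx + ∫(6*cos(3*x)) dx.
Step 6. Evaluate the standard form: now x**3*log(x) - x**3/3 + x**2*exp(4*x)/2 - x*exp(4*x)/4 + exp(4*x)/16 + ∫(6*cos(3*x)) dx.
Step 7. Evaluate the standard form: now x**3*log(x) - x**3/3 + x**2*exp(4*x)/2 - x*exp(4*x)/4 + exp(4*x)/16 + 2*sin(3*x).
Answer: x**3*log(x) - x**3/3 + x**2*exp(4*x)/2 - x*exp(4*x)/4 + exp(4*x)/16 + 2*sin(3*x).


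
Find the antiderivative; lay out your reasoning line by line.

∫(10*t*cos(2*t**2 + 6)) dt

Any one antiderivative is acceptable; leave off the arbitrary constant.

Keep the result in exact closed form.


Step 1. Substitute u = t**2 + 3, turning ∫(10*t*cos(2*t**2 + 6)) dt into ∫(5*cos(2*u)) du: now ∫(5*cos(2*u)) du.
Step 2. Evaluate the standard form: now 5*sin(2*u)/2.
Step 3. Substitute back u = t**2 + 3: now 5*sin(2*t**2 + 6)/2.
Answer: 5*sin(2*t**2 + 6)/2.


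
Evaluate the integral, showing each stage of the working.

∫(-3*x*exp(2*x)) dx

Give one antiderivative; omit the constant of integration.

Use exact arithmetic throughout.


Step 1. Integrate ∫(-3*x*exp(2*x)) dx by parts with u = x, dv = (-3*exp(2*x)) dx, so v = -3*exp(2*x)/2: now -3*x*exp(2*x)/2 + ∫(3*exp(2*x)/2) dx.
Step 2. Evaluate the standard form: now -3*x*exp(2*x)/2 + 3*exp(2*x)/4.
Answer: -3*x*exp(2*x)/2 + 3*exp(2*x)/4.


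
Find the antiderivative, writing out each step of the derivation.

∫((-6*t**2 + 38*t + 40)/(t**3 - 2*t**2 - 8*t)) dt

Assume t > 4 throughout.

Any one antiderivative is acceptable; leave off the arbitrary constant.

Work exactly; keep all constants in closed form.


Step 1. Decompose ∫((-6*t**2 + 38*t + 40)/(t**3 - 2*t**2 - 8*t)) dt by partial fractions, (-6*t**2 + 38*t + 40)/(t**3 - 2*t**2 - 8*t) = -5/(t + 2) + 4/(t - 4) - 5/t: now ∫(-5/t) dt + ∫(4/(t - 4)) dt + ∫(-5/(t + 2)) dt.
Step 2. Evaluate the standard form [assuming t > 0]: now -5*log(t) + ∫(4/(t - 4)) dt + ∫(-5/(t + 2)) dt.
Step 3. Evaluate the standard form [assuming t > -2]: now -5*log(t) - 5*log(t + 2) + ∫(4/(t - 4)) dt.
Step 4. Evaluate the standard form [assuming t > 4]: now -5*log(t) + 4*log(t - 4) - 5*log(t + 2).
Answer: -5*log(t) + 4*log(t - 4) - 5*log(t + 2).


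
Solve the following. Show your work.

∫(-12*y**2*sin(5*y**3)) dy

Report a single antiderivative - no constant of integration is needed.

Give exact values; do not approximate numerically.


Step 1. Substitute u = y**3, turning ∫(-12*y**2*sin(5*y**3)) dy into ∫(-4*sin(5*u)) du: now ∫(-4*sin(5*u)) du.
Step 2. Evaluate the standard form: now 4*cos(5*u)/5.
Step 3. Substitute back u = y**3: now 4*cos(5*y**3)/5.
Answer: 4*cos(5*y**3)/5.


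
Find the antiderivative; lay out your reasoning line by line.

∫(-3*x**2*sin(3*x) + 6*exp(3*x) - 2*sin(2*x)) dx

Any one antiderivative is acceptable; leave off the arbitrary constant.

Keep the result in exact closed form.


Step 1. Rewrite: now ∫(-3*x**2*sin(3*x)) dx + ∫(6*exp(3*x)) dx + ∫(-2*sin(2*x)) dx.
Step 2. Integrate ∫(-3*x**2*sin(3*x)) dx by parts with u = x**2, dv = (-3*sin(3*x)) dx, so v = cos(3*x): now x**2*cos(3*x) + ∫(-2*x*cos(3*x)) dx + ∫(6*exp(3*x)) dx + ∫(-2*sin(2*x)) dx.
Step 3. Integrate ∫(-2*x*cos(3*x)) dx by parts with u = x, dv = (-2*cos(3*x)) dx, so v = -2*sin(3*x)/3: now x**2*cos(3*x) - 2*x*sin(3*x)/3 + ∫(6*exp(3*x)) dx + ∫(-2*sin(2*x)) dx + ∫(2*sin(3*x)/3) dx.
Step 4. Evaluate the standard form: now x**2*cos(3*x) - 2*x*sin(3*x)/3 - 2*cos(3*x)/9 + ∫(6*exp(3*x)) dx + ∫(-2*sin(2*x)) dx.
Step 5. Evaluate the standard form: now x**2*cos(3*x) - 2*x*sin(3*x)/3 + cos(2*x) - 2*cos(3*x)/9 + ∫(6*exp(3*x)) dx.
Step 6. Evaluate the standard form: now x**2*cos(3*x) - 2*x*sin(3*x)/3 + 2*exp(3*x) + cos(2*x) - 2*cos(3*x)/9.
Answer: x**2*cos(3*x) - 2*x*sin(3*x)/3 + 2*exp(3*x) + cos(2*x) - 2*cos(3*x)/9.


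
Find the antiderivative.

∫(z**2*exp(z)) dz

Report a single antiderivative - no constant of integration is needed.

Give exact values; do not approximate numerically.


Answer: z**2*exp(z) - 2*z*exp(z) + 2*exp(z).


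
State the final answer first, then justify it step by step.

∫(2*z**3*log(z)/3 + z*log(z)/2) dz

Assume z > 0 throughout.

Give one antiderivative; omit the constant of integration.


The answer is z**4*log(z)/6 - z**4/24 + z**2*log(z)/4 - z**2/8.
Step 1. Rewrite: now ∫(z*log(z)/2) dz + ∫(2*z**3*log(z)/3) dz.
Step 2. Integrate ∫(2*z**3*log(z)/3) dz by parts with u = log(z), dv = (2*z**3/3) dz, so v = z**4/6 [assuming z > 0]: now z**4*log(z)/6 + ∫(-z**3/6) dz + ∫(z*log(z)/2) dz.
Step 3. Evaluate the standard form: now z**4*log(z)/6 - z**4/24 + ∫(z*log(z)/2) dz.
Step 4. Integrate ∫(z*log(z)/2) dz by parts with u = log(z), dv = (z/2) dz, so v = z**2/4 [assuming z > 0]: now z**4*log(z)/6 - z**4/24 + z**2*log(z)/4 + ∫(-z/4) dz.
Step 5. Evaluate the standard form: now z**4*log(z)/6 - z**4/24 + z**2*log(z)/4 - z**2/8.
Answer: z**4*log(z)/6 - z**4/24 + z**2*log(z)/4 - z**2/8.


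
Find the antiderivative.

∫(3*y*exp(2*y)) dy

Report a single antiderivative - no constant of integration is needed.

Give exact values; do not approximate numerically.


Answer: 3*y*exp(2*y)/2 - 3*exp(2*y)/4.


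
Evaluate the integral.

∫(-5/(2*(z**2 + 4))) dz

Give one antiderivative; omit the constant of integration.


Answer: -5*atan(z/2)/4.


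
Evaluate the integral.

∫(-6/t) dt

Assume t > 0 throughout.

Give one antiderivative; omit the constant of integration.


Answer: -6*log(t).


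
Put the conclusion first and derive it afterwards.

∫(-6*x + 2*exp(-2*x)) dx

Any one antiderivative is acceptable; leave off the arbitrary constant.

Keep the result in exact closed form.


The answer is -3*x**2 - exp(-2*x).
Step 1. Rewrite: now ∫(-6*x) dx + ∫(2*exp(-2*x)) dx.
Step 2. Evaluate the standard form: now -3*x**2 + ∫(2*exp(-2*x)) dx.
Step 3. Evaluate the standard form: now -3*x**2 - exp(-2*x).
Answer: -3*x**2 - exp(-2*x).


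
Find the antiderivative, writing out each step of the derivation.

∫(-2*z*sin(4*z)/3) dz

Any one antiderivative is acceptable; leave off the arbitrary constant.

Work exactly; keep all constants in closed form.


Step 1. Integrate ∫(-2*z*sin(4*z)/3) dz by parts with u = z, dv = (-2*sin(4*z)/3) dz, so v = cos(4*z)/6: now z*cos(4*z)/6 + ∫(-cos(4*z)/6) dz.
Step 2. Evaluate the standard form: now z*cos(4*z)/6 - sin(4*z)/24.
Answer: z*cos(4*z)/6 - sin(4*z)/24.


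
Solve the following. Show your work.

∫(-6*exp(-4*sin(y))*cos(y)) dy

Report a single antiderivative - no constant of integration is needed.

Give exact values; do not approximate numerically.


Step 1. Substitute u = sin(y), turning ∫(-6*exp(-4*sin(y))*cos(y)) dy into ∫(-6*exp(-4*u)) du: now ∫(-6*exp(-4*u)) du.
Step 2. Evaluate the standard form: now 3*exp(-4*u)/2.
Step 3. Substitute back u = sin(y): now 3*exp(-4*sin(y))/2.
Answer: 3*exp(-4*sin(y))/2.


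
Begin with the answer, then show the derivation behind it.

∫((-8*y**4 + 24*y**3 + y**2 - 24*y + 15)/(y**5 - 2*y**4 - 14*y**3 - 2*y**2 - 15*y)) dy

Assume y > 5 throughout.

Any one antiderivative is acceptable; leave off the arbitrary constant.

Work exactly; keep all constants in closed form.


The answer is -log(y) - 2*log(y - 5) - 5*log(y + 3) + 3*atan(y).
Step 1. Decompose ∫((-8*y**4 + 24*y**3 + y**2 - 24*y + 15)/(y**5 - 2*y**4 - 14*y**3 - 2*y**2 - 15*y)) dy by partial fractions, (-8*y**4 + 24*y**3 + y**2 - 24*y + 15)/(y**5 - 2*y**4 - 14*y**3 - 2*y**2 - 15*y) = 3/(y**2 + 1) - 5/(y + 3) - 2/(y - 5) - 1/y: now ∫(-1/y) dy + ∫(-2/(y - 5)) dy + ∫(-5/(y + 3)) dy + ∫(3/(y**2 + 1)) dy.
Step 2. Evaluate the standard form [assuming y > -3]: now -5*log(y + 3) + ∫(-1/y) dy + ∫(-2/(y - 5)) dy + ∫(3/(y**2 + 1)) dy.
Step 3. Evaluate the standard form [assuming y > 0]: now -log(y) - 5*log(y + 3) + ∫(-2/(y - 5)) dy + ∫(3/(y**2 + 1)) dy.
Step 4. Evaluate the standard form [assuming y > 5]: now -log(y) - 2*log(y - 5) - 5*log(y + 3) + ∫(3/(y**2 + 1)) dy.
Step 5. Evaluate the standard form: now -log(y) - 2*log(y - 5) - 5*log(y + 3) + 3*atan(y).
Answer: -log(y) - 2*log(y - 5) - 5*log(y + 3) + 3*atan(y).


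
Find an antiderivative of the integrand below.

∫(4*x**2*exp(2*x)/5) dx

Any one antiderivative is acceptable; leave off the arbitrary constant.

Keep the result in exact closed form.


Answer: 2*x**2*exp(2*x)/5 - 2*x*exp(2*x)/5 + exp(2*x)/5.


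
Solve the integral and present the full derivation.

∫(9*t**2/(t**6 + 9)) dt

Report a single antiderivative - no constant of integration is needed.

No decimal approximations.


Step 1. Substitute u = t**3, turning ∫(9*t**2/(t**6 + 9)) dt into ∫(3/(u**2 + 9)) du: now ∫(3/(u**2 + 9)) du.
Step 2. Evaluate the standard form: now atan(u/3).
Step 3. Substitute back u = t**3: now atan(t**3/3).
Answer: atan(t**3/3).


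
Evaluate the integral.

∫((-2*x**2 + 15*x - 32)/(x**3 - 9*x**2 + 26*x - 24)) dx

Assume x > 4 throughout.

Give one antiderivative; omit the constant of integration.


Answer: -2*log(x - 4) + 5*log(x - 3) - 5*log(x - 2).


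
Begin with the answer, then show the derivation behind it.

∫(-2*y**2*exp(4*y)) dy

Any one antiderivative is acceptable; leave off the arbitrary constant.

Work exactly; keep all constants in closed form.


The answer is -y**2*exp(4*y)/2 + y*exp(4*y)/4 - exp(4*y)/16.
Step 1. Integrate ∫(-2*y**2*exp(4*y)) dy by parts with u = y**2, dv = (-2*exp(4*y)) dy, so v = -exp(4*y)/2: now -y**2*exp(4*y)/2 + ∫(y*exp(4*y)) dy.
Step 2. Integrate ∫(y*exp(4*y)) dy by parts with u = y, dv = (exp(4*y)) dy, so v = exp(4*y)/4: now -y**2*exp(4*y)/2 + y*exp(4*y)/4 + ∫(-exp(4*y)/4) dy.
Step 3. Evaluate the standard form: now -y**2*exp(4*y)/2 + y*exp(4*y)/4 - exp(4*y)/16.
Answer: -y**2*exp(4*y)/2 + y*exp(4*y)/4 - exp(4*y)/16.


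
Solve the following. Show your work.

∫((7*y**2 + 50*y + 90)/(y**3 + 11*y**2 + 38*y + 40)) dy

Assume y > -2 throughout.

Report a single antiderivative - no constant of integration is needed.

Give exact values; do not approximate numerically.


Step 1. Decompose ∫((7*y**2 + 50*y + 90)/(y**3 + 11*y**2 + 38*y + 40)) dy by partial fractions, (7*y**2 + 50*y + 90)/(y**3 + 11*y**2 + 38*y + 40) = 5/(y + 5) - 1/(y + 4) + 3/(y + 2): now ∫(3/(y + 2)) dy + ∫(-1/(y + 4)) dy + ∫(5/(y + 5)) dy.
Step 2. Evaluate the standard form [assuming y > -4]: now -log(y + 4) + ∫(3/(y + 2)) dy + ∫(5/(y + 5)) dy.
Step 3. Evaluate the standard form [assuming y > -5]: now -log(y + 4) + 5*log(y + 5) + ∫(3/(y + 2)) dy.
Step 4. Evaluate the standard form [assuming y > -2]: now 3*log(y + 2) - log(y + 4) + 5*log(y + 5).
Answer: 3*log(y + 2) - log(y + 4) + 5*log(y + 5).


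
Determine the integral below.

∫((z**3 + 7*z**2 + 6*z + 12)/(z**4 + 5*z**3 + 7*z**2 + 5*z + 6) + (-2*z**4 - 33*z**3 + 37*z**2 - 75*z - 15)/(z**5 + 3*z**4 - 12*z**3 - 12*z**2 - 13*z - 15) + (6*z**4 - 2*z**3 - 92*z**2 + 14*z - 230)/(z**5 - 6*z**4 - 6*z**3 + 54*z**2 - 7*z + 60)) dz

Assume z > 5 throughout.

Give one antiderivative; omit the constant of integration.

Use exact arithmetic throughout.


Answer: 5*log(z - 5) + 2*log(z - 4) - 3*log(z - 3) - 4*log(z + 1) + 4*log(z + 2) - 4*log(z + 3) + 5*log(z + 5) + 2*atan(z).


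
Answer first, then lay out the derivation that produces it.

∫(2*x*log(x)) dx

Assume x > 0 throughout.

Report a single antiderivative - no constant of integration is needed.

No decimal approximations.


The answer is x**2*log(x) - x**2/2.
Step 1. Integrate ∫(2*x*log(x)) dx by parts with u = log(x), dv = (2*x) dx, so v = x**2 [assuming x > 0]: now x**2*log(x) + ∫(-x) dx.
Step 2. Evaluate the standard form: now x**2*log(x) - x**2/2.
Answer: x**2*log(x) - x**2/2.


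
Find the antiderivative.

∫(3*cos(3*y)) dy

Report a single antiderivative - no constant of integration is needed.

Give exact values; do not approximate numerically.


Answer: sin(3*y).


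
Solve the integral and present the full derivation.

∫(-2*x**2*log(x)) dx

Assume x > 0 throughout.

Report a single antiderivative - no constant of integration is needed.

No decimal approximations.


Step 1. Integrate ∫(-2*x**2*log(x)) dx by parts with u = log(x), dv = (-2*x**2) dx, so v = -2*x**3/3 [assuming x > 0]: now -2*x**3*log(x)/3 + ∫(2*x**2/3) dx.
Step 2. Evaluate the standard form: now -2*x**3*log(x)/3 + 2*x**3/9.
Answer: -2*x**3*log(x)/3 + 2*x**3/9.


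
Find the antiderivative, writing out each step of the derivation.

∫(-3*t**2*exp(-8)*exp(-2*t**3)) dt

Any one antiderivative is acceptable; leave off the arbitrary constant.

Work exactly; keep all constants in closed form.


Step 1. Substitute u = t**3 + 4, turning ∫(-3*t**2*exp(-8)*exp(-2*t**3)) dt into ∫(-exp(-2*u)) du: now ∫(-exp(-2*u)) du.
Step 2. Evaluate the standard form: now exp(-2*u)/2.
Step 3. Substitute back u = t**3 + 4: now exp(-2*t**3 - 8)/2.
Answer: exp(-2*t**3 - 8)/2.


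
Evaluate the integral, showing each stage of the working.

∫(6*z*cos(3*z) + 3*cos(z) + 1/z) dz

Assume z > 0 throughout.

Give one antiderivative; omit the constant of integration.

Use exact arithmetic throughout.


Step 1. Rewrite: now ∫(1/z) dz + ∫(6*z*cos(3*z)) dz + ∫(3*cos(z)) dz.
Step 2. Evaluate the standard form: now 3*sin(z) + ∫(1/z) dz + ∫(6*z*cos(3*z)) dz.
Step 3. Integrate ∫(6*z*cos(3*z)) dz by parts with u = z, dv = (6*cos(3*z)) dz, so v = 2*sin(3*z): now 2*z*sin(3*z) + 3*sin(z) + ∫(1/z) dz + ∫(-2*sin(3*z)) dz.
Step 4. Evaluate the standard form: now 2*z*sin(3*z) + 3*sin(z) + 2*cos(3*z)/3 + ∫(1/z) dz.
Step 5. Evaluate the standard form [assuming z > 0]: now 2*z*sin(3*z) + log(z) + 3*sin(z) + 2*cos(3*z)/3.
Answer: 2*z*sin(3*z) + log(z) + 3*sin(z) + 2*cos(3*z)/3.


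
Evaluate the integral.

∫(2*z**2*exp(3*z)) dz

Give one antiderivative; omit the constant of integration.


Answer: 2*z**2*exp(3*z)/3 - 4*z*exp(3*z)/9 + 4*exp(3*z)/27.


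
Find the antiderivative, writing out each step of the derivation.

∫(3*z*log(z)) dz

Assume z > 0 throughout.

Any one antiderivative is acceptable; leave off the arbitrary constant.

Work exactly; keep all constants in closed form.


Step 1. Integrate ∫(3*z*log(z)) dz by parts with u = log(z), dv = (3*z) dz, so v = 3*z**2/2 [assuming z > 0]: now 3*z**2*log(z)/2 + ∫(-3*z/2) dz.
Step 2. Evaluate the standard form: now 3*z**2*log(z)/2 - 3*z**2/4.
Answer: 3*z**2*log(z)/2 - 3*z**2/4.


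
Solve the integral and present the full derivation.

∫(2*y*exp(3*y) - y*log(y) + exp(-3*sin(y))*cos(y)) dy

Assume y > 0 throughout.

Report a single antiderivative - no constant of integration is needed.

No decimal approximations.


Step 1. Rewrite: now ∫(2*y*exp(3*y)) dy + ∫(-y*log(y)) dy + ∫(exp(-3*sin(y))*cos(y)) dy.
Step 2. Integrate ∫(2*y*exp(3*y)) dy by parts with u = y, dv = (2*exp(3*y)) dy, so v = 2*exp(3*y)/3: now 2*y*exp(3*y)/3 + ∫(-y*log(y)) dy + ∫(exp(-3*sin(y))*cos(y)) dy + ∫(-2*exp(3*y)/3) dy.
Step 3. Evaluate the standard form: now 2*y*exp(3*y)/3 - 2*exp(3*y)/9 + ∫(-y*log(y)) dy + ∫(exp(-3*sin(y))*cos(y)) dy.
Step 4. Substitute u = sin(y), turning ∫(exp(-3*sin(y))*cos(y)) dy into ∫(exp(-3*u)) du: now 2*y*exp(3*y)/3 - 2*exp(3*y)/9 + ∫(-y*log(y)) dy + ∫(exp(-3*u)) du.
Step 5. Evaluate the standard form: now 2*y*exp(3*y)/3 - 2*exp(3*y)/9 + ∫(-y*log(y)) dy - exp(-3*u)/3.
Step 6. Substitute back u = sin(y): now 2*y*exp(3*y)/3 - 2*exp(3*y)/9 + ∫(-y*log(y)) dy - exp(-3*sin(y))/3.
Step 7. Integrate ∫(-y*log(y)) dy by parts with u = log(y), dv = (-y) dy, so v = -y**2/2 [assuming y > 0]: now -y**2*log(y)/2 + 2*y*exp(3*y)/3 - 2*exp(3*y)/9 + ∫(y/2) dy - exp(-3*sin(y))/3.
Step 8. Evaluate the standard form: now -y**2*log(y)/2 + y**2/4 + 2*y*exp(3*y)/3 - 2*exp(3*y)/9 - exp(-3*sin(y))/3.
Answer: -y**2*log(y)/2 + y**2/4 + 2*y*exp(3*y)/3 - 2*exp(3*y)/9 - exp(-3*sin(y))/3.


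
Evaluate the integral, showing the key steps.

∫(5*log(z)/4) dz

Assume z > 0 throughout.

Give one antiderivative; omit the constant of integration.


Step 1. Integrate ∫(5*log(z)/4) dz by parts with u = log(z), dv = (5/4) dz, so v = 5*z/4 [assuming z > 0]: now 5*z*log(z)/4 + ∫(-5/4) dz.
Step 2. Evaluate the standard form: now 5*z*log(z)/4 - 5*z/4.
Answer: 5*z*log(z)/4 - 5*z/4.


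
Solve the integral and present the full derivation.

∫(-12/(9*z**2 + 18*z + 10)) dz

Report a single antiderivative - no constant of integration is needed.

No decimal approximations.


Step 1. Substitute u = 3*z + 3, turning ∫(-12/(9*z**2 + 18*z + 10)) dz into ∫(-4/(u**2 + 1)) du: now ∫(-4/(u**2 + 1)) du.
Step 2. Evaluate the standard form: now -4*atan(u).
Step 3. Substitute back u = 3*z + 3: now -4*atan(3*z + 3).
Answer: -4*atan(3*z + 3).


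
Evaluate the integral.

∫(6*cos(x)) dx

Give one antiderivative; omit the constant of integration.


Answer: 6*sin(x).


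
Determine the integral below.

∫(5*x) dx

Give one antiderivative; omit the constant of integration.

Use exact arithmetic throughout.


Answer: 5*x**2/2.


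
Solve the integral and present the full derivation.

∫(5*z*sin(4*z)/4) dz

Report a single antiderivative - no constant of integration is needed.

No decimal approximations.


Step 1. Integrate ∫(5*z*sin(4*z)/4) dz by parts with u = z, dv = (5*sin(4*z)/4) dz, so v = -5*cos(4*z)/16: now -5*z*cos(4*z)/16 + ∫(5*cos(4*z)/16) dz.
Step 2. Evaluate the standard form: now -5*z*cos(4*z)/16 + 5*sin(4*z)/64.
Answer: -5*z*cos(4*z)/16 + 5*sin(4*z)/64.


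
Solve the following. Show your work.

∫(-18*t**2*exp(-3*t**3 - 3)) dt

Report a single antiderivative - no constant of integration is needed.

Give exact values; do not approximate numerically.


Step 1. Substitute u = t**3 + 1, turning ∫(-18*t**2*exp(-3*t**3 - 3)) dt into ∫(-6*exp(-3*u)) du: now ∫(-6*exp(-3*u)) du.
Step 2. Evaluate the standard form: now 2*exp(-3*u).
Step 3. Substitute back u = t**3 + 1: now 2*exp(-3*t**3 - 3).
Answer: 2*exp(-3*t**3 - 3).


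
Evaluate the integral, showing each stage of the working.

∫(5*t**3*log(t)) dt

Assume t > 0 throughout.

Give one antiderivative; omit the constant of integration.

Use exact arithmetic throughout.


Step 1. Integrate ∫(5*t**3*log(t)) dt by parts with u = log(t), dv = (5*t**3) dt, so v = 5*t**4/4 [assuming t > 0]: now 5*t**4*log(t)/4 + ∫(-5*t**3/4) dt.
Step 2. Evaluate the standard form: now 5*t**4*log(t)/4 - 5*t**4/16.
Answer: 5*t**4*log(t)/4 - 5*t**4/16.


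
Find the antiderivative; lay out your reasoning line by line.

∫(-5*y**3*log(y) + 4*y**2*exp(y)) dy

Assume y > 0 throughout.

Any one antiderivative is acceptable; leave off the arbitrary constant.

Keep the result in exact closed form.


Step 1. Rewrite: now ∫(4*y**2*exp(y)) dy + ∫(-5*y**3*log(y)) dy.
Step 2. Integrate ∫(-5*y**3*log(y)) dy by parts with u = log(y), dv = (-5*y**3) dy, so v = -5*y**4/4 [assuming y > 0]: now -5*y**4*log(y)/4 + ∫(5*y**3/4) dy + ∫(4*y**2*exp(y)) dy.
Step 3. Evaluate the standard form: now -5*y**4*log(y)/4 + 5*y**4/16 + ∫(4*y**2*exp(y)) dy.
Step 4. Integrate ∫(4*y**2*exp(y)) dy by parts with u = y**2, dv = (4*exp(y)) dy, so v = 4*exp(y): now -5*y**4*log(y)/4 + 5*y**4/16 + 4*y**2*exp(y) + ∫(-8*y*exp(y)) dy.
Step 5. Integrate ∫(-8*y*exp(y)) dy by parts with u = y, dv = (-8*exp(y)) dy, so v = -8*exp(y): now -5*y**4*log(y)/4 + 5*y**4/16 + 4*y**2*exp(y) - 8*y*exp(y) + ∫(8*exp(y)) dy.
Step 6. Evaluate the standard form: now -5*y**4*log(y)/4 + 5*y**4/16 + 4*y**2*exp(y) - 8*y*exp(y) + 8*exp(y).
Answer: -5*y**4*log(y)/4 + 5*y**4/16 + 4*y**2*exp(y) - 8*y*exp(y) + 8*exp(y).


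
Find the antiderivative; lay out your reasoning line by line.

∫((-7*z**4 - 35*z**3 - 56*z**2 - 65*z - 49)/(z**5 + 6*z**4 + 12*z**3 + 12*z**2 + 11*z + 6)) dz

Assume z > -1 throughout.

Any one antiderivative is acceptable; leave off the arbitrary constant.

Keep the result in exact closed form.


Step 1. Decompose ∫((-7*z**4 - 35*z**3 - 56*z**2 - 65*z - 49)/(z**5 + 6*z**4 + 12*z**3 + 12*z**2 + 11*z + 6)) dz by partial fractions, (-7*z**4 - 35*z**3 - 56*z**2 - 65*z - 49)/(z**5 + 6*z**4 + 12*z**3 + 12*z**2 + 11*z + 6) = -3/(z**2 + 1) + 1/(z + 3) - 5/(z + 2) - 3/(z + 1): now ∫(-3/(z + 1)) dz + ∫(-5/(z + 2)) dz + ∫(1/(z + 3)) dz + ∫(-3/(z**2 + 1)) dz.
Step 2. Evaluate the standard form [assuming z > -2]: now -5*log(z + 2) + ∫(-3/(z + 1)) dz + ∫(1/(z + 3)) dz + ∫(-3/(z**2 + 1)) dz.
Step 3. Evaluate the standard form [assuming z > -1]: now -3*log(z + 1) - 5*log(z + 2) + ∫(1/(z + 3)) dz + ∫(-3/(z**2 + 1)) dz.
Step 4. Evaluate the standard form [assuming z > -3]: now -3*log(z + 1) - 5*log(z + 2) + log(z + 3) + ∫(-3/(z**2 + 1)) dz.
Step 5. Evaluate the standard form: now -3*log(z + 1) - 5*log(z + 2) + log(z + 3) - 3*atan(z).
Answer: -3*log(z + 1) - 5*log(z + 2) + log(z + 3) - 3*atan(z).


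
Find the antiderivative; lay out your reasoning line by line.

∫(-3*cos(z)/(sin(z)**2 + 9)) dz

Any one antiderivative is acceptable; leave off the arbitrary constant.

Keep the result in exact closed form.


Step 1. Substitute u = sin(z), turning ∫(-3*cos(z)/(sin(z)**2 + 9)) dz into ∫(-3/(u**2 + 9)) du: now ∫(-3/(u**2 + 9)) du.
Step 2. Evaluate the standard form: now -atan(u/3).
Step 3. Substitute back u = sin(z): now -atan(sin(z)/3).
Answer: -atan(sin(z)/3).


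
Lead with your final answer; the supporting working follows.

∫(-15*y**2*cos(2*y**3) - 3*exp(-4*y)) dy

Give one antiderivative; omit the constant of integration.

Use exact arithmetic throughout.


The answer is -5*sin(2*y**3)/2 + 3*exp(-4*y)/4.
Step 1. Rewrite: now ∫(-15*y**2*cos(2*y**3)) dy + ∫(-3*exp(-4*y)) dy.
Step 2. Substitute u = y**3, turning ∫(-15*y**2*cos(2*y**3)) dy into ∫(-5*cos(2*u)) du: now ∫(-3*exp(-4*y)) dy + ∫(-5*cos(2*u)) du.
Step 3. Evaluate the standard form: now -5*sin(2*u)/2 + ∫(-3*exp(-4*y)) dy.
Step 4. Substitute back u = y**3: now -5*sin(2*y**3)/2 + ∫(-3*exp(-4*y)) dy.
Step 5. Evaluate the standard form: now -5*sin(2*y**3)/2 + 3*exp(-4*y)/4.
Answer: -5*sin(2*y**3)/2 + 3*exp(-4*y)/4.


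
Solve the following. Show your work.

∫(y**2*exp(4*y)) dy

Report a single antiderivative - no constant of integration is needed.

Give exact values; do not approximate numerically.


Step 1. Integrate ∫(y**2*exp(4*y)) dy by parts with u = y**2, dv = (exp(4*y)) dy, so v = exp(4*y)/4: now y**2*exp(4*y)/4 + ∫(-y*exp(4*y)/2) dy.
Step 2. Integrate ∫(-y*exp(4*y)/2) dy by parts with u = y, dv = (-exp(4*y)/2) dy, so v = -exp(4*y)/8: now y**2*exp(4*y)/4 - y*exp(4*y)/8 + ∫(exp(4*y)/8) dy.
Step 3. Evaluate the standard form: now y**2*exp(4*y)/4 - y*exp(4*y)/8 + exp(4*y)/32.
Answer: y**2*exp(4*y)/4 - y*exp(4*y)/8 + exp(4*y)/32.


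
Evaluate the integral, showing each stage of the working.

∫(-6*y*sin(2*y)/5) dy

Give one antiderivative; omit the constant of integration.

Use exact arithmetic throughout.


Step 1. Integrate ∫(-6*y*sin(2*y)/5) dy by parts with u = y, dv = (-6*sin(2*y)/5) dy, so v = 3*cos(2*y)/5: now 3*y*cos(2*y)/5 + ∫(-3*cos(2*y)/5) dy.
Step 2. Evaluate the standard form: now 3*y*cos(2*y)/5 - 3*sin(2*y)/10.
Answer: 3*y*cos(2*y)/5 - 3*sin(2*y)/10.


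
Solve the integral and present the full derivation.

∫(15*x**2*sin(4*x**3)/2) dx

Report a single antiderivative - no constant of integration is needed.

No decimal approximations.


Step 1. Substitute u = x**3, turning ∫(15*x**2*sin(4*x**3)/2) dx into ∫(5*sin(4*u)/2) du: now ∫(5*sin(4*u)/2) du.
Step 2. Evaluate the standard form: now -5*cos(4*u)/8.
Step 3. Substitute back u = x**3: now -5*cos(4*x**3)/8.
Answer: -5*cos(4*x**3)/8.


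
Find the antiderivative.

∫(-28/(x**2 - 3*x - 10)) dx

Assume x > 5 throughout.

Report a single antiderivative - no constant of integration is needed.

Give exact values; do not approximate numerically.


Answer: -4*log(x - 5) + 4*log(x + 2).


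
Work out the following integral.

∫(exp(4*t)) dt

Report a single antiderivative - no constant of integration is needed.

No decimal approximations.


Answer: exp(4*t)/4.


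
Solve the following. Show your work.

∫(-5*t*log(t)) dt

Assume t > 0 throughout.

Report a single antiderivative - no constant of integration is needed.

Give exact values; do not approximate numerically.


Step 1. Integrate ∫(-5*t*log(t)) dt by parts with u = log(t), dv = (-5*t) dt, so v = -5*t**2/2 [assuming t > 0]: now -5*t**2*log(t)/2 + ∫(5*t/2) dt.
Step 2. Evaluate the standard form: now -5*t**2*log(t)/2 + 5*t**2/4.
Answer: -5*t**2*log(t)/2 + 5*t**2/4.


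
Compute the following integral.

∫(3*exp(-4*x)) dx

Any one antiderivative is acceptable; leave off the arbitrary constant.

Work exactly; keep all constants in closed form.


Answer: -3*exp(-4*x)/4.


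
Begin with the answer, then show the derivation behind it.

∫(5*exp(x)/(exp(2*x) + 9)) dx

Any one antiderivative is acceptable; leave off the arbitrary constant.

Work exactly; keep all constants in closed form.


The answer is 5*atan(exp(x)/3)/3.
Step 1. Substitute u = exp(x), turning ∫(5*exp(x)/(exp(2*x) + 9)) dx into ∫(5/(u**2 + 9)) du: now ∫(5/(u**2 + 9)) du.
Step 2. Evaluate the standard form: now 5*atan(u/3)/3.
Step 3. Substitute back u = exp(x): now 5*atan(exp(x)/3)/3.
Answer: 5*atan(exp(x)/3)/3.


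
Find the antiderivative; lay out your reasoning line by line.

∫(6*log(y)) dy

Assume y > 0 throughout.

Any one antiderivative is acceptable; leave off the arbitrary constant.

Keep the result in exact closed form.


Step 1. Integrate ∫(6*log(y)) dy by parts with u = log(y), dv = (6) dy, so v = 6*y [assuming y > 0]: now 6*y*log(y) + ∫(-6) dy.
Step 2. Evaluate the standard form: now 6*y*log(y) - 6*y.
Answer: 6*y*log(y) - 6*y.


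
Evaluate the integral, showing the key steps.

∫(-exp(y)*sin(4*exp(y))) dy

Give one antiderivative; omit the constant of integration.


Step 1. Substitute u = exp(y), turning ∫(-exp(y)*sin(4*exp(y))) dy into ∫(-sin(4*u)) du: now ∫(-sin(4*u)) du.
Step 2. Evaluate the standard form: now cos(4*u)/4.
Step 3. Substitute back u = exp(y): now cos(4*exp(y))/4.
Answer: cos(4*exp(y))/4.
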